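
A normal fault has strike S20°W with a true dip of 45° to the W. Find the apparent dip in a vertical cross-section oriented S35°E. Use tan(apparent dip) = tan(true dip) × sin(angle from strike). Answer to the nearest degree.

39°

Angle between strike (S20°W) and section (S35°E): β = 55°.
tan(apparent dip) = tan 45° · sin 55° = 0.8192
α = arctan(0.8192) = 39.32°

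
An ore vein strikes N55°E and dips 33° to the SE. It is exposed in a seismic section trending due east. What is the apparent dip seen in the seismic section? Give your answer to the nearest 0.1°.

20.4°

The strike is N55°E and the section trends due east; the acute angle between them is β = 35°.
tan α = tan 33° × sin 35° = 0.6494 × 0.5736 = 0.3725
α = arctan(0.3725) = 20.43°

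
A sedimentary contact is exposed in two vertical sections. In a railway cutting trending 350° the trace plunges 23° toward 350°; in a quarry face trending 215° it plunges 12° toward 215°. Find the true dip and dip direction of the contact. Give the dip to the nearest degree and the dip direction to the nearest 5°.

true dip 40°, dip direction 290°

Each apparent-dip line lies in the plane. As unit vectors (x east, y north, z up), v₁ plunges 23°→350° and v₂ plunges 12°→215°.
n = v₁ × v₂ = (-0.502, 0.186, 0.637) (taken with n_z > 0).
tan δ = √(n_x²+n_y²)/n_z = 0.535/0.637, so δ = 40.0°.
Dip direction = atan2(-0.502, 0.186) = 290° (azimuth of n's horizontal projection).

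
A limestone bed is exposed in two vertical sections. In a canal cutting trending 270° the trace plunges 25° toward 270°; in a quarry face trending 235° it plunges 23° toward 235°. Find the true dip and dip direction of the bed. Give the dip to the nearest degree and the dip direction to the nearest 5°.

Represent each trace as a vector plunging at its apparent dip toward its trend (east-north-up frame): v₁ = (-0.906, -0.000, -0.423), v₂ = (-0.754, -0.528, -0.391).
n = v₁ × v₂ = (-0.223, -0.035, 0.479) (taken with n_z > 0).
tan δ = √(n_x²+n_y²)/n_z = 0.226/0.479, so δ = 25.3°.
Dip direction = atan2(-0.223, -0.035) = 261° (azimuth of n's horizontal projection).

true dip 25°, dip direction 260°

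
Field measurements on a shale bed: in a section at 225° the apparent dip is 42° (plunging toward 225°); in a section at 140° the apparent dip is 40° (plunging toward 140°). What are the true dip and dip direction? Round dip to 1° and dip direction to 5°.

Each apparent-dip line lies in the plane. As unit vectors (x east, y north, z up), v₁ plunges 42°→225° and v₂ plunges 40°→140°.
The plane normal is n = v₁ × v₂ ∝ (-0.055, -0.667, 0.567).
tan δ = √(n_x²+n_y²)/n_z = 0.670/0.567, so δ = 49.7°.
The horizontal component of n points toward azimuth atan2(n_x, n_y) = 185°, the dip direction.

true dip 50°, dip direction 185°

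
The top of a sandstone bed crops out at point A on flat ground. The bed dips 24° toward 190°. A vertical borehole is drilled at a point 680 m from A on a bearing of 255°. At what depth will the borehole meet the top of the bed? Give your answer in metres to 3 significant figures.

The hole lies 65° from the dip direction, so the down-dip offset is 680 × cos 65° = 287.38 m.
Depth = down-dip offset × tan(dip) = 287.38 × tan 24° = 287.38 × 0.4452
Depth = 127.95 m

128 m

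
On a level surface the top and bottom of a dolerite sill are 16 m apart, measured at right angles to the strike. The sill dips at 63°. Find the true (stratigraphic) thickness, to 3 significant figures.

14.3 m

True thickness t = w · sin(dip) = 16 × sin 63°
t = 16 × 0.8910 = 14.256 m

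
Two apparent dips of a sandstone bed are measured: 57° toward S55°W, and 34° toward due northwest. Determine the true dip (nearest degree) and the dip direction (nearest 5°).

Represent each trace as a vector plunging at its apparent dip toward its trend (east-north-up frame): v₁ = (-0.446, -0.312, -0.839), v₂ = (-0.586, 0.586, -0.559).
Cross product v₁ × v₂ gives the pole to the plane: n ∝ (-0.666, -0.242, 0.445).
Dip δ = arctan(|n_h|/n_z) = arctan(0.709/0.445) = 57.9°.
Dip direction = azimuth of (n_x, n_y) = atan2(-0.666, -0.242) = 250°.

true dip 58°, dip direction 250°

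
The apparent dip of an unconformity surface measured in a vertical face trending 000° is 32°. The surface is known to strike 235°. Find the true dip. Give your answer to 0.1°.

37.3°

β = acute angle between strike 235° and section 000° = 55°.
tan(true dip) = tan 32° / sin 55° = 0.7628
true dip = arctan 0.7628 = 37.34°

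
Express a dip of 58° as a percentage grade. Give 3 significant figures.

160%

grade % = 100 × tan 58° = 100 × 1.6003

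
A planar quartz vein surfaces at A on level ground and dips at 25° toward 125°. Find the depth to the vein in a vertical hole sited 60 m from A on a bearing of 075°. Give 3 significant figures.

18.0 m

The hole lies 50° from the dip direction, so the down-dip offset is 60 × cos 50° = 38.57 m.
Depth = down-dip offset × tan(dip) = 38.57 × tan 25° = 38.57 × 0.4663
Depth = 17.98 m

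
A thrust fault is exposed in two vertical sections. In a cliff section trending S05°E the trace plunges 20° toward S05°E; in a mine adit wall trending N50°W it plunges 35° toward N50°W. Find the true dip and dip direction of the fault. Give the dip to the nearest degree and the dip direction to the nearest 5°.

The two traces are lines in the plane: v₁ = (sin 175°·cos 20°, cos 175°·cos 20°, −sin 20°), v₂ = (sin 310°·cos 35°, cos 310°·cos 35°, −sin 35°).
n = v₁ × v₂ = (-0.717, -0.262, 0.544) (taken with n_z > 0).
Dip δ = arctan(|n_h|/n_z) = arctan(0.763/0.544) = 54.5°.
Dip direction = atan2(-0.717, -0.262) = 250° (azimuth of n's horizontal projection).

true dip 55°, dip direction 250°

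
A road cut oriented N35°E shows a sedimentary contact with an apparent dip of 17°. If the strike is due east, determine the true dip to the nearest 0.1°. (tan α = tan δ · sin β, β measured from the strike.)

20.5°

β = acute angle between strike due east and section N35°E = 55°.
tan(true dip) = tan 17° / sin 55° = 0.3732
δ = arctan(0.3732) = 20.47°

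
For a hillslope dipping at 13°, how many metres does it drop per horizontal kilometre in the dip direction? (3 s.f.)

231 m

drop per km = 1000 × tan 13° = 1000 × 0.2309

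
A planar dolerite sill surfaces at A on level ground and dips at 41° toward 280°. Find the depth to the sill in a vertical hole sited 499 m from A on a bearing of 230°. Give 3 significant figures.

The hole lies 50° from the dip direction, so the down-dip offset is 499 × cos 50° = 320.75 m.
Depth = down-dip offset × tan(dip) = 320.75 × tan 41° = 320.75 × 0.8693
Depth = 278.82 m

279 m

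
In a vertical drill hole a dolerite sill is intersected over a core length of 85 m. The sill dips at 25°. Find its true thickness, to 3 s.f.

77.0 m

True thickness t = h · cos(dip) = 85 × cos 25°
t = 85 × 0.9063 = 77.036 m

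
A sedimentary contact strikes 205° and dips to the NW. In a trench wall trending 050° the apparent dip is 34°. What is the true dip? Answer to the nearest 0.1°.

57.9°

The section is 25° from the strike.
tan δ = tan α / sin β = tan 34° / sin 25° = 0.6745 / 0.4226 = 1.5960
true dip = arctan 1.5960 = 57.93°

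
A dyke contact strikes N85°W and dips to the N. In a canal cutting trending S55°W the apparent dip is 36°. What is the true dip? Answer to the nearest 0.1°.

β = acute angle between strike N85°W and section S55°W = 40°.
tan δ = tan α / sin β = tan 36° / sin 40° = 0.7265 / 0.6428 = 1.1303
δ = arctan(1.1303) = 48.50°

48.5°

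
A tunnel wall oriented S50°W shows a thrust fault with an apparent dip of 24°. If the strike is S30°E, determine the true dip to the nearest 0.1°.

The section is 80° from the strike.
tan δ = tan α / sin β = tan 24° / sin 80° = 0.4452 / 0.9848 = 0.4521
δ = arctan(0.4521) = 24.33°

24.3°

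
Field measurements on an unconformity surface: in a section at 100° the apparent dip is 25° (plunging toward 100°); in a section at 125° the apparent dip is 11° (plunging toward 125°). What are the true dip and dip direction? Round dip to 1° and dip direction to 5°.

Each apparent-dip line lies in the plane. As unit vectors (x east, y north, z up), v₁ plunges 25°→100° and v₂ plunges 11°→125°.
Cross product v₁ × v₂ gives the pole to the plane: n ∝ (0.208, 0.170, 0.376).
True dip = arccos(n_z / |n|) = arccos(0.8140) = 35.5°.
The horizontal component of n points toward azimuth atan2(n_x, n_y) = 51°, the dip direction.

true dip 36°, dip direction 050°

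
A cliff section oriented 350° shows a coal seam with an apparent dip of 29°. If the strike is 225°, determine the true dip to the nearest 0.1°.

34.1°

The section is 55° from the strike.
tan δ = tan α / sin β = tan 29° / sin 55° = 0.5543 / 0.8192 = 0.6767
true dip = arctan 0.6767 = 34.09°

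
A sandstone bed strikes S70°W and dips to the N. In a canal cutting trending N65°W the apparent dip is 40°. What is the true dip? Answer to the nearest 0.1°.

β = acute angle between strike S70°W and section N65°W = 45°.
tan δ = tan α / sin β = tan 40° / sin 45° = 0.8391 / 0.7071 = 1.1867
true dip = arctan 1.1867 = 49.88°

49.9°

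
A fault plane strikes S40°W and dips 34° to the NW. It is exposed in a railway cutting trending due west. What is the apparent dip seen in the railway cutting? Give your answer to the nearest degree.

The section lies 50° from the strike.
tan(apparent dip) = tan 34° · sin 50° = 0.5167
apparent dip = arctan 0.5167 = 27.33°

27°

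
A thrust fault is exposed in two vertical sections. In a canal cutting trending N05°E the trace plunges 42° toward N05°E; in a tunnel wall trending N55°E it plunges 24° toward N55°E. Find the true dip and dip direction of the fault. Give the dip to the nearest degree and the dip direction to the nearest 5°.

true dip 43°, dip direction 355°

Each apparent-dip line lies in the plane. As unit vectors (x east, y north, z up), v₁ plunges 42°→N05°E and v₂ plunges 24°→N55°E.
The plane normal is n = v₁ × v₂ ∝ (-0.050, 0.474, 0.520).
True dip = arccos(n_z / |n|) = arccos(0.7370) = 42.5°.
Dip direction = azimuth of (n_x, n_y) = atan2(-0.050, 0.474) = 354°.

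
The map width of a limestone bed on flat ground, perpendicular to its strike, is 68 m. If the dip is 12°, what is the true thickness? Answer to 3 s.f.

True thickness t = w · sin(dip) = 68 × sin 12°
t = 68 × 0.2079 = 14.138 m

14.1 m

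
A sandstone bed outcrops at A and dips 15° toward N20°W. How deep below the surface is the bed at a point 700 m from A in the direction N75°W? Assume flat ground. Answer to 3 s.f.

108 m

The hole lies 55° from the dip direction, so the down-dip offset is 700 × cos 55° = 401.50 m.
Depth = down-dip offset × tan(dip) = 401.50 × tan 15° = 401.50 × 0.2679
Depth = 107.58 m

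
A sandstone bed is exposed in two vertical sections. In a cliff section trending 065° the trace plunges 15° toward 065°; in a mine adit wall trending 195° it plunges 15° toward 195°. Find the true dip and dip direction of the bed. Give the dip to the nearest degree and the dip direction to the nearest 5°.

Represent each trace as a vector plunging at its apparent dip toward its trend (east-north-up frame): v₁ = (0.875, 0.408, -0.259), v₂ = (-0.250, -0.933, -0.259).
Cross product v₁ × v₂ gives the pole to the plane: n ∝ (0.347, -0.291, 0.715).
Dip δ = arctan(|n_h|/n_z) = arctan(0.453/0.715) = 32.4°.
The horizontal component of n points toward azimuth atan2(n_x, n_y) = 130°, the dip direction.

true dip 32°, dip direction 130°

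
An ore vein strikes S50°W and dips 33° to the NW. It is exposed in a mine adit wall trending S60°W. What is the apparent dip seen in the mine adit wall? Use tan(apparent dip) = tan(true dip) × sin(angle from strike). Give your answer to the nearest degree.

6°

The section lies 10° from the strike.
tan α = tan 33° × sin 10° = 0.6494 × 0.1736 = 0.1128
apparent dip = arctan 0.1128 = 6.43°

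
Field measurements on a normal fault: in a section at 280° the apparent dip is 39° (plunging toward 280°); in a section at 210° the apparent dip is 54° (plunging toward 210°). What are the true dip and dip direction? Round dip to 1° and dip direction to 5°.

true dip 55°, dip direction 225°

Each apparent-dip line lies in the plane. As unit vectors (x east, y north, z up), v₁ plunges 39°→280° and v₂ plunges 54°→210°.
n = v₁ × v₂ = (-0.430, -0.434, 0.429) (taken with n_z > 0).
True dip = arccos(n_z / |n|) = arccos(0.5750) = 54.9°.
The horizontal component of n points toward azimuth atan2(n_x, n_y) = 225°, the dip direction.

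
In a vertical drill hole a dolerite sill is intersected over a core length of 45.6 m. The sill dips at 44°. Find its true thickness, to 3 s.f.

True thickness t = h · cos(dip) = 45.6 × cos 44°
t = 45.6 × 0.7193 = 32.802 m

32.8 m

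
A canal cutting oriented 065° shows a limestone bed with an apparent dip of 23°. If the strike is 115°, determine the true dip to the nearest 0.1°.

The section is 50° from the strike.
tan δ = tan α / sin β = tan 23° / sin 50° = 0.4245 / 0.7660 = 0.5541
δ = arctan(0.5541) = 28.99°

29.0°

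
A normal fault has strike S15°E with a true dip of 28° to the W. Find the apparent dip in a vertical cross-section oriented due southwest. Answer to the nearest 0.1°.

Angle between strike (S15°E) and section (due southwest): β = 60°.
tan α = tan 28° × sin 60° = 0.5317 × 0.8660 = 0.4605
α = arctan(0.4605) = 24.72°

24.7°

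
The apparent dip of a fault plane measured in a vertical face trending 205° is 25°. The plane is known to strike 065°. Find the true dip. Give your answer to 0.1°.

β = acute angle between strike 065° and section 205° = 40°.
tan(true dip) = tan 25° / sin 40° = 0.7254
δ = arctan(0.7254) = 35.96°

36.0°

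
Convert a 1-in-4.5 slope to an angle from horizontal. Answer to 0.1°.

12.5°

tan θ = 1/4.5 = 0.2222
θ = arctan(0.2222) = 12.53°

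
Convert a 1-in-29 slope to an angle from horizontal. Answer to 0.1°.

tan θ = 1/29 = 0.0345
θ = arctan(0.0345) = 1.97°

2.0°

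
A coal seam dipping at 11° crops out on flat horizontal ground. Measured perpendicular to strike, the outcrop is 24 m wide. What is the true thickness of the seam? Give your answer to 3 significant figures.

True thickness t = w · sin(dip) = 24 × sin 11°
t = 24 × 0.1908 = 4.579 m

4.58 m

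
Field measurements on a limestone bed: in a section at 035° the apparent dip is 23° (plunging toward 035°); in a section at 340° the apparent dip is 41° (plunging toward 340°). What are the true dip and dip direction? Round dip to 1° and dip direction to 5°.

Represent each trace as a vector plunging at its apparent dip toward its trend (east-north-up frame): v₁ = (0.528, 0.754, -0.391), v₂ = (-0.258, 0.709, -0.656).
Cross product v₁ × v₂ gives the pole to the plane: n ∝ (-0.218, 0.447, 0.569).
tan δ = √(n_x²+n_y²)/n_z = 0.497/0.569, so δ = 41.2°.
The horizontal component of n points toward azimuth atan2(n_x, n_y) = 334°, the dip direction.

true dip 41°, dip direction 335°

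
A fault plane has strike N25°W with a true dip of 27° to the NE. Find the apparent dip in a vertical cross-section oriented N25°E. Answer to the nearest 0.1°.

21.3°

Angle between strike (N25°W) and section (N25°E): β = 50°.
tan(apparent dip) = tan 27° · sin 50° = 0.3903
α = arctan(0.3903) = 21.32°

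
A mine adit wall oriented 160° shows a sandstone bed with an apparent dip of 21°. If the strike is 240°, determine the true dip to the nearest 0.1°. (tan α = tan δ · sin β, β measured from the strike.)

β = acute angle between strike 240° and section 160° = 80°.
tan δ = tan α / sin β = tan 21° / sin 80° = 0.3839 / 0.9848 = 0.3898
δ = arctan(0.3898) = 21.30°

21.3°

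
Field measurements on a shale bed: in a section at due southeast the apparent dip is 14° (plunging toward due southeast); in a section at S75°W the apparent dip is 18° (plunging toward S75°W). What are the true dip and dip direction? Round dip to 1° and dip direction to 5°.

The two traces are lines in the plane: v₁ = (sin 135°·cos 14°, cos 135°·cos 14°, −sin 14°), v₂ = (sin 255°·cos 18°, cos 255°·cos 18°, −sin 18°).
The plane normal is n = v₁ × v₂ ∝ (-0.152, -0.434, 0.799).
Dip δ = arctan(|n_h|/n_z) = arctan(0.460/0.799) = 29.9°.
Dip direction = atan2(-0.152, -0.434) = 199° (azimuth of n's horizontal projection).

true dip 30°, dip direction 200°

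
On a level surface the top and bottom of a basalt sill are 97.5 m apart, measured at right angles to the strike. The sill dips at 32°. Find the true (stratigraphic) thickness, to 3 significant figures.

51.7 m

True thickness t = w · sin(dip) = 97.5 × sin 32°
t = 97.5 × 0.5299 = 51.667 m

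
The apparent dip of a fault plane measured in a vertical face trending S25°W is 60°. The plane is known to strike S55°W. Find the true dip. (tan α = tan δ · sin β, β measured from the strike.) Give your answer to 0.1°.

73.9°

The section is 30° from the strike.
tan δ = tan α / sin β = tan 60° / sin 30° = 1.7321 / 0.5000 = 3.4641
δ = arctan(3.4641) = 73.90°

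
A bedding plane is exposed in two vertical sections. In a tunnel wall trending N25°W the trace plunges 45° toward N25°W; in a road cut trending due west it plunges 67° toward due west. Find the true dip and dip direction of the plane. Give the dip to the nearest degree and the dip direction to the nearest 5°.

true dip 67°, dip direction 270°

Represent each trace as a vector plunging at its apparent dip toward its trend (east-north-up frame): v₁ = (-0.299, 0.641, -0.707), v₂ = (-0.391, -0.000, -0.921).
The plane normal is n = v₁ × v₂ ∝ (-0.590, 0.001, 0.250).
tan δ = √(n_x²+n_y²)/n_z = 0.590/0.250, so δ = 67.0°.
Dip direction = atan2(-0.590, 0.001) = 270° (azimuth of n's horizontal projection).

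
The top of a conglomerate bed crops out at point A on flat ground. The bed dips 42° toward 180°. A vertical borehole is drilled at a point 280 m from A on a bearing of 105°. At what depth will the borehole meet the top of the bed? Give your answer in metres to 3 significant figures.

The hole lies 75° from the dip direction, so the down-dip offset is 280 × cos 75° = 72.47 m.
Depth = down-dip offset × tan(dip) = 72.47 × tan 42° = 72.47 × 0.9004
Depth = 65.25 m

65.3 m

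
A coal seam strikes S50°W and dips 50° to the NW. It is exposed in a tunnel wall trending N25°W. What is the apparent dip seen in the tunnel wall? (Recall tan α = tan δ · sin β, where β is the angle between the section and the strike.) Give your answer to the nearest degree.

49°

The strike is S50°W and the section trends N25°W; the acute angle between them is β = 75°.
tan(apparent dip) = tan 50° · sin 75° = 1.1511
α = arctan(1.1511) = 49.02°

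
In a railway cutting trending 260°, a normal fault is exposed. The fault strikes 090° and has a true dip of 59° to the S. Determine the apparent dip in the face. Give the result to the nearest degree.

Angle between strike (090°) and section (260°): β = 10°.
tan α = tan 59° × sin 10° = 1.6643 × 0.1736 = 0.2890
α = arctan(0.2890) = 16.12°

16°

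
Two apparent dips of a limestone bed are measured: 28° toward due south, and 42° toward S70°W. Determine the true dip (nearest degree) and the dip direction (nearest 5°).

Represent each trace as a vector plunging at its apparent dip toward its trend (east-north-up frame): v₁ = (0.000, -0.883, -0.469), v₂ = (-0.698, -0.254, -0.669).
The plane normal is n = v₁ × v₂ ∝ (-0.471, -0.328, 0.617).
tan δ = √(n_x²+n_y²)/n_z = 0.574/0.617, so δ = 43.0°.
Dip direction = atan2(-0.471, -0.328) = 235° (azimuth of n's horizontal projection).

true dip 43°, dip direction 235°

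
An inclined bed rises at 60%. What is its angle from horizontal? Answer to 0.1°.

tan θ = 60/100 = 0.6000
θ = arctan(0.6000) = 30.96°

31.0°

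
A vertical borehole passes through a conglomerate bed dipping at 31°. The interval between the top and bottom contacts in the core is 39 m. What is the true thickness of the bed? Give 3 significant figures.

33.4 m

True thickness t = h · cos(dip) = 39 × cos 31°
t = 39 × 0.8572 = 33.430 m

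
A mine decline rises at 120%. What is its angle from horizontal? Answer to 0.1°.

tan θ = 120/100 = 1.2000
θ = arctan(1.2000) = 50.19°

50.2°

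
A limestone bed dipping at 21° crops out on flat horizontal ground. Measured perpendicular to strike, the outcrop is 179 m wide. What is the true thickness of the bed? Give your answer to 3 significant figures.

64.1 m

True thickness t = w · sin(dip) = 179 × sin 21°
t = 179 × 0.3584 = 64.148 m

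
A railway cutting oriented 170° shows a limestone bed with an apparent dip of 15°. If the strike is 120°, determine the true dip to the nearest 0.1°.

β = acute angle between strike 120° and section 170° = 50°.
tan(true dip) = tan 15° / sin 50° = 0.3498
true dip = arctan 0.3498 = 19.28°

19.3°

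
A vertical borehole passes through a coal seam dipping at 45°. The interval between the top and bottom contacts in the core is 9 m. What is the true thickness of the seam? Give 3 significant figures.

6.36 m

True thickness t = h · cos(dip) = 9 × cos 45°
t = 9 × 0.7071 = 6.364 m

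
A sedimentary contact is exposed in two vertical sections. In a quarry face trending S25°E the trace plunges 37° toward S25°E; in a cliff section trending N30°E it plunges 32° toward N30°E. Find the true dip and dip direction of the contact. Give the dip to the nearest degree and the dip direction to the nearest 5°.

The two traces are lines in the plane: v₁ = (sin 155°·cos 37°, cos 155°·cos 37°, −sin 37°), v₂ = (sin 30°·cos 32°, cos 30°·cos 32°, −sin 32°).
n = v₁ × v₂ = (0.826, -0.076, 0.555) (taken with n_z > 0).
tan δ = √(n_x²+n_y²)/n_z = 0.829/0.555, so δ = 56.2°.
Dip direction = azimuth of (n_x, n_y) = atan2(0.826, -0.076) = 95°.

true dip 56°, dip direction 095°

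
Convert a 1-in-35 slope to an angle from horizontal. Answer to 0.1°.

1.6°

tan θ = 1/35 = 0.0286
θ = arctan(0.0286) = 1.64°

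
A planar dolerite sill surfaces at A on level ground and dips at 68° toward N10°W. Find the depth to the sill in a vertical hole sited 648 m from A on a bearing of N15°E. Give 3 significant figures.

The hole lies 25° from the dip direction, so the down-dip offset is 648 × cos 25° = 587.29 m.
Depth = down-dip offset × tan(dip) = 587.29 × tan 68° = 587.29 × 2.4751
Depth = 1453.59 m

1450 m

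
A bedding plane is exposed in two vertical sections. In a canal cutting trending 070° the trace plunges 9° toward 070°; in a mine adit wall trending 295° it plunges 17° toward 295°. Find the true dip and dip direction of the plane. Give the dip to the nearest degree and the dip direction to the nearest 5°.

true dip 31°, dip direction 355°

The two traces are lines in the plane: v₁ = (sin 70°·cos 9°, cos 70°·cos 9°, −sin 9°), v₂ = (sin 295°·cos 17°, cos 295°·cos 17°, −sin 17°).
n = v₁ × v₂ = (-0.036, 0.407, 0.668) (taken with n_z > 0).
tan δ = √(n_x²+n_y²)/n_z = 0.408/0.668, so δ = 31.5°.
Dip direction = atan2(-0.036, 0.407) = 355° (azimuth of n's horizontal projection).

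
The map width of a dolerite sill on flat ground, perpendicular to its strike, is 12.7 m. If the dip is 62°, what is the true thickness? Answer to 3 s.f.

True thickness t = w · sin(dip) = 12.7 × sin 62°
t = 12.7 × 0.8829 = 11.213 m

11.2 m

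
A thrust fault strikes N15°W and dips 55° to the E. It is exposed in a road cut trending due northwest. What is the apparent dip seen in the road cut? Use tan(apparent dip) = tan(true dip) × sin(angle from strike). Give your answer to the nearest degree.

36°

The section lies 30° from the strike.
tan α = tan 55° × sin 30° = 1.4281 × 0.5000 = 0.7141
α = arctan(0.7141) = 35.53°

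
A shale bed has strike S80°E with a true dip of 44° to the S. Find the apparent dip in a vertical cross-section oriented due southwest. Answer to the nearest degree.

The section lies 55° from the strike.
tan(apparent dip) = tan 44° · sin 55° = 0.7910
apparent dip = arctan 0.7910 = 38.35°

38°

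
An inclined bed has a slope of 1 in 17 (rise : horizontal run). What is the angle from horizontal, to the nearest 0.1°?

3.4°

tan θ = 1/17 = 0.0588
θ = arctan(0.0588) = 3.37°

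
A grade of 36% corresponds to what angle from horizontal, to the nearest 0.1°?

19.8°

tan θ = 36/100 = 0.3600
θ = arctan(0.3600) = 19.80°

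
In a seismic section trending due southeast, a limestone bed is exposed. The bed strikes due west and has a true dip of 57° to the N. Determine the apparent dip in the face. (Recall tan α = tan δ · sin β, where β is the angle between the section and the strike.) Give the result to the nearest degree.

The section lies 45° from the strike.
tan(apparent dip) = tan 57° · sin 45° = 1.0888
α = arctan(1.0888) = 47.44°

47°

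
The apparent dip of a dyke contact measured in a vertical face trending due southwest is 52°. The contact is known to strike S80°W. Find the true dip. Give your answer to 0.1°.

The section is 35° from the strike.
tan(true dip) = tan 52° / sin 35° = 2.2315
true dip = arctan 2.2315 = 65.86°

65.9°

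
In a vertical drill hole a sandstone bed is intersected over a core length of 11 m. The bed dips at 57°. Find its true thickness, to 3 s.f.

5.99 m

True thickness t = h · cos(dip) = 11 × cos 57°
t = 11 × 0.5446 = 5.991 m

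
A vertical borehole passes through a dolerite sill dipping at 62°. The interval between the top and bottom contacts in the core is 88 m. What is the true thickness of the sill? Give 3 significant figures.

41.3 m

True thickness t = h · cos(dip) = 88 × cos 62°
t = 88 × 0.4695 = 41.313 m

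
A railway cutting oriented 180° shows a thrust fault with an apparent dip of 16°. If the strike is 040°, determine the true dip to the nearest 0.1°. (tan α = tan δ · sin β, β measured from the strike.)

24.0°

β = acute angle between strike 040° and section 180° = 40°.
tan(true dip) = tan 16° / sin 40° = 0.4461
true dip = arctan 0.4461 = 24.04°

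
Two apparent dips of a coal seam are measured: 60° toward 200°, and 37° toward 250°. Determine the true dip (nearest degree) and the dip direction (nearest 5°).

true dip 61°, dip direction 185°

Represent each trace as a vector plunging at its apparent dip toward its trend (east-north-up frame): v₁ = (-0.171, -0.470, -0.866), v₂ = (-0.750, -0.273, -0.602).
n = v₁ × v₂ = (-0.046, -0.547, 0.306) (taken with n_z > 0).
True dip = arccos(n_z / |n|) = arccos(0.4868) = 60.9°.
Dip direction = azimuth of (n_x, n_y) = atan2(-0.046, -0.547) = 185°.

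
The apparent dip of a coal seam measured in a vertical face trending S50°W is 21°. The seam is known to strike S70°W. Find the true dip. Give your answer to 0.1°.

The section is 20° from the strike.
tan(true dip) = tan 21° / sin 20° = 1.1223
δ = arctan(1.1223) = 48.30°

48.3°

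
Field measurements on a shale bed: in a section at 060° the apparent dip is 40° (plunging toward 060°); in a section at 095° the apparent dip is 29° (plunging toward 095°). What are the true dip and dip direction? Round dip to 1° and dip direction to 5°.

The two traces are lines in the plane: v₁ = (sin 60°·cos 40°, cos 60°·cos 40°, −sin 40°), v₂ = (sin 95°·cos 29°, cos 95°·cos 29°, −sin 29°).
n = v₁ × v₂ = (0.235, 0.238, 0.384) (taken with n_z > 0).
tan δ = √(n_x²+n_y²)/n_z = 0.335/0.384, so δ = 41.0°.
Dip direction = azimuth of (n_x, n_y) = atan2(0.235, 0.238) = 45°.

true dip 41°, dip direction 045°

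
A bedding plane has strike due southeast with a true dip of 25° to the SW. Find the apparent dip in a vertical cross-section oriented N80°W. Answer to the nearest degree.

The section lies 35° from the strike.
tan(apparent dip) = tan 25° · sin 35° = 0.2675
α = arctan(0.2675) = 14.97°

15°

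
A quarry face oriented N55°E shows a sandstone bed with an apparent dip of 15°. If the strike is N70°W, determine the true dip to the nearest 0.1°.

18.1°

β = acute angle between strike N70°W and section N55°E = 55°.
tan(true dip) = tan 15° / sin 55° = 0.3271
δ = arctan(0.3271) = 18.11°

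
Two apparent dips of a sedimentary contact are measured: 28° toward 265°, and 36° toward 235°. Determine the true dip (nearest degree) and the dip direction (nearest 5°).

The two traces are lines in the plane: v₁ = (sin 265°·cos 28°, cos 265°·cos 28°, −sin 28°), v₂ = (sin 235°·cos 36°, cos 235°·cos 36°, −sin 36°).
n = v₁ × v₂ = (-0.173, -0.206, 0.357) (taken with n_z > 0).
tan δ = √(n_x²+n_y²)/n_z = 0.269/0.357, so δ = 37.0°.
Dip direction = azimuth of (n_x, n_y) = atan2(-0.173, -0.206) = 220°.

true dip 37°, dip direction 220°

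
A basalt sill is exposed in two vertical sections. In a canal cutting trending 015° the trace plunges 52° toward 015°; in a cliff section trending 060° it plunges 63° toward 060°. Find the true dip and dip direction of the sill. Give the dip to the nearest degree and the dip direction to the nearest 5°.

true dip 63°, dip direction 065°

The two traces are lines in the plane: v₁ = (sin 15°·cos 52°, cos 15°·cos 52°, −sin 52°), v₂ = (sin 60°·cos 63°, cos 60°·cos 63°, −sin 63°).
The plane normal is n = v₁ × v₂ ∝ (0.351, 0.168, 0.198).
True dip = arccos(n_z / |n|) = arccos(0.4529) = 63.1°.
Dip direction = atan2(0.351, 0.168) = 64° (azimuth of n's horizontal projection).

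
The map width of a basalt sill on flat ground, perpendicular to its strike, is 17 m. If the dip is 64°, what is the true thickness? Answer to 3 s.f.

True thickness t = w · sin(dip) = 17 × sin 64°
t = 17 × 0.8988 = 15.279 m

15.3 m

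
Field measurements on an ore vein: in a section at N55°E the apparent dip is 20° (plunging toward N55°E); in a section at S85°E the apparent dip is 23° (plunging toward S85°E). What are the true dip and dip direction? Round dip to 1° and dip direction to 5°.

true dip 23°, dip direction 085°

The two traces are lines in the plane: v₁ = (sin 55°·cos 20°, cos 55°·cos 20°, −sin 20°), v₂ = (sin 95°·cos 23°, cos 95°·cos 23°, −sin 23°).
The plane normal is n = v₁ × v₂ ∝ (0.238, 0.013, 0.556).
True dip = arccos(n_z / |n|) = arccos(0.9191) = 23.2°.
The horizontal component of n points toward azimuth atan2(n_x, n_y) = 87°, the dip direction.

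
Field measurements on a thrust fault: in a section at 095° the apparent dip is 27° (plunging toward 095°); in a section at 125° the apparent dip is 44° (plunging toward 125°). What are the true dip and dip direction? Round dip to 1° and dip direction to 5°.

true dip 49°, dip direction 160°

Represent each trace as a vector plunging at its apparent dip toward its trend (east-north-up frame): v₁ = (0.888, -0.078, -0.454), v₂ = (0.589, -0.413, -0.695).
Cross product v₁ × v₂ gives the pole to the plane: n ∝ (0.133, -0.349, 0.320).
True dip = arccos(n_z / |n|) = arccos(0.6510) = 49.4°.
Dip direction = azimuth of (n_x, n_y) = atan2(0.133, -0.349) = 159°.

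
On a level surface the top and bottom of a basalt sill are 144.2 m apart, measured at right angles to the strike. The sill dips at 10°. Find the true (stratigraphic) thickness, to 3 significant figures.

True thickness t = w · sin(dip) = 144.2 × sin 10°
t = 144.2 × 0.1736 = 25.040 m

25.0 m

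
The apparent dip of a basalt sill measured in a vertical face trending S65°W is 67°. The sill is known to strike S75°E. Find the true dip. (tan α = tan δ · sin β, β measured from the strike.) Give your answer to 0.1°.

74.7°

The section is 40° from the strike.
tan δ = tan α / sin β = tan 67° / sin 40° = 2.3559 / 0.6428 = 3.6651
δ = arctan(3.6651) = 74.74°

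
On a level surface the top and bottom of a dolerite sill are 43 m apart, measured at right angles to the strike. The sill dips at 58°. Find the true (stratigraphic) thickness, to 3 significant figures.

True thickness t = w · sin(dip) = 43 × sin 58°
t = 43 × 0.8480 = 36.466 m

36.5 m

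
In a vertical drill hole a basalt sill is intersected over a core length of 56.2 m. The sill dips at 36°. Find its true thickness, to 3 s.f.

45.5 m

True thickness t = h · cos(dip) = 56.2 × cos 36°
t = 56.2 × 0.8090 = 45.467 m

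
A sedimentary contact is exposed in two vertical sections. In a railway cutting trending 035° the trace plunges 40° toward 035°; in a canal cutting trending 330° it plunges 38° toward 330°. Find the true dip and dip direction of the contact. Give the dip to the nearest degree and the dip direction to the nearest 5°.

Each apparent-dip line lies in the plane. As unit vectors (x east, y north, z up), v₁ plunges 40°→035° and v₂ plunges 38°→330°.
Cross product v₁ × v₂ gives the pole to the plane: n ∝ (0.052, 0.524, 0.547).
True dip = arccos(n_z / |n|) = arccos(0.7206) = 43.9°.
Dip direction = atan2(0.052, 0.524) = 6° (azimuth of n's horizontal projection).

true dip 44°, dip direction 005°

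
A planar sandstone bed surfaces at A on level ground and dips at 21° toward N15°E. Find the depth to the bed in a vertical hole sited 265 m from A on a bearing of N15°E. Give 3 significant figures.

102 m

The hole is directly down-dip from the outcrop, so the down-dip offset is 265 m.
Depth = down-dip offset × tan(dip) = 265.00 × tan 21° = 265.00 × 0.3839
Depth = 101.72 m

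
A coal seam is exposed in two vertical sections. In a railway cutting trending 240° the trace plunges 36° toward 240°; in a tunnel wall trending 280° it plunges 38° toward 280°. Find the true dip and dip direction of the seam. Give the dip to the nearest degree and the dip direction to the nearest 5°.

true dip 39°, dip direction 265°

The two traces are lines in the plane: v₁ = (sin 240°·cos 36°, cos 240°·cos 36°, −sin 36°), v₂ = (sin 280°·cos 38°, cos 280°·cos 38°, −sin 38°).
The plane normal is n = v₁ × v₂ ∝ (-0.329, -0.025, 0.410).
tan δ = √(n_x²+n_y²)/n_z = 0.330/0.410, so δ = 38.9°.
Dip direction = azimuth of (n_x, n_y) = atan2(-0.329, -0.025) = 266°.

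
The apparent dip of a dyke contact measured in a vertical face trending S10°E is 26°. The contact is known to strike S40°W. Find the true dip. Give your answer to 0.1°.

32.5°

β = acute angle between strike S40°W and section S10°E = 50°.
tan δ = tan α / sin β = tan 26° / sin 50° = 0.4877 / 0.7660 = 0.6367
δ = arctan(0.6367) = 32.48°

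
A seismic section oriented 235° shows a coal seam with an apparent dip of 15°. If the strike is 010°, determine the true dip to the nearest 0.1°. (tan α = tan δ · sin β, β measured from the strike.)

β = acute angle between strike 010° and section 235° = 45°.
tan(true dip) = tan 15° / sin 45° = 0.3789
δ = arctan(0.3789) = 20.75°

20.8°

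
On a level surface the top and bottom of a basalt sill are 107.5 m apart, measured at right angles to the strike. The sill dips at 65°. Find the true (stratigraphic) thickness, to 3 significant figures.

97.4 m

True thickness t = w · sin(dip) = 107.5 × sin 65°
t = 107.5 × 0.9063 = 97.428 m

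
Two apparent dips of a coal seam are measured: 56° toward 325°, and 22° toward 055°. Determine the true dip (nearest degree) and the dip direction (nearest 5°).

true dip 57°, dip direction 340°

Represent each trace as a vector plunging at its apparent dip toward its trend (east-north-up frame): v₁ = (-0.321, 0.458, -0.829), v₂ = (0.760, 0.532, -0.375).
The plane normal is n = v₁ × v₂ ∝ (-0.269, 0.750, 0.518).
tan δ = √(n_x²+n_y²)/n_z = 0.797/0.518, so δ = 56.9°.
Dip direction = atan2(-0.269, 0.750) = 340° (azimuth of n's horizontal projection).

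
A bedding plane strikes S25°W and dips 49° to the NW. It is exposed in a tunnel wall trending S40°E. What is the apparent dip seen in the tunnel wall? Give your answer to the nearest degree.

The section lies 65° from the strike.
tan α = tan 49° × sin 65° = 1.1504 × 0.9063 = 1.0426
apparent dip = arctan 1.0426 = 46.19°

46°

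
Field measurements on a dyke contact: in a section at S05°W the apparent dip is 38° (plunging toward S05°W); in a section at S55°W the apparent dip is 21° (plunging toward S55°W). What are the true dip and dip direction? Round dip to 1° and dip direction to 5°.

true dip 39°, dip direction 175°

The two traces are lines in the plane: v₁ = (sin 185°·cos 38°, cos 185°·cos 38°, −sin 38°), v₂ = (sin 235°·cos 21°, cos 235°·cos 21°, −sin 21°).
Cross product v₁ × v₂ gives the pole to the plane: n ∝ (0.048, -0.446, 0.564).
True dip = arccos(n_z / |n|) = arccos(0.7822) = 38.5°.
Dip direction = azimuth of (n_x, n_y) = atan2(0.048, -0.446) = 174°.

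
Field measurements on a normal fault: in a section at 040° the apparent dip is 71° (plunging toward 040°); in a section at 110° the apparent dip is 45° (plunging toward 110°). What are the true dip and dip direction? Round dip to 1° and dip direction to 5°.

true dip 71°, dip direction 040°

The two traces are lines in the plane: v₁ = (sin 40°·cos 71°, cos 40°·cos 71°, −sin 71°), v₂ = (sin 110°·cos 45°, cos 110°·cos 45°, −sin 45°).
Cross product v₁ × v₂ gives the pole to the plane: n ∝ (0.405, 0.480, 0.216).
tan δ = √(n_x²+n_y²)/n_z = 0.628/0.216, so δ = 71.0°.
Dip direction = azimuth of (n_x, n_y) = atan2(0.405, 0.480) = 40°.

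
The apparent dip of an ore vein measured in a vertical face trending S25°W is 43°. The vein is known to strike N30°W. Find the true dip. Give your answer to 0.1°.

48.7°

β = acute angle between strike N30°W and section S25°W = 55°.
tan δ = tan α / sin β = tan 43° / sin 55° = 0.9325 / 0.8192 = 1.1384
δ = arctan(1.1384) = 48.70°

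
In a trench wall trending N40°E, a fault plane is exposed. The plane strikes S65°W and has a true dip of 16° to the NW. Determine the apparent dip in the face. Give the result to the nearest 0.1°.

6.9°

Angle between strike (S65°W) and section (N40°E): β = 25°.
tan α = tan 16° × sin 25° = 0.2867 × 0.4226 = 0.1212
apparent dip = arctan 0.1212 = 6.91°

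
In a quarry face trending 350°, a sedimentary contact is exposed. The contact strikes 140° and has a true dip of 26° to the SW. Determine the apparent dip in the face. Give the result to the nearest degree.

The strike is 140° and the section trends 350°; the acute angle between them is β = 30°.
tan(apparent dip) = tan 26° · sin 30° = 0.2439
apparent dip = arctan 0.2439 = 13.71°

14°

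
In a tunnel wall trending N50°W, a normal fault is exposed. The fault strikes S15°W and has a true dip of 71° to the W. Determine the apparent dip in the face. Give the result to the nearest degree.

Angle between strike (S15°W) and section (N50°W): β = 65°.
tan(apparent dip) = tan 71° · sin 65° = 2.6321
apparent dip = arctan 2.6321 = 69.20°

69°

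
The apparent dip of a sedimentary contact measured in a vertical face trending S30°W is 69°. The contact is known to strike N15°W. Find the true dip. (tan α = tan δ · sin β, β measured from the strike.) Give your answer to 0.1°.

74.8°

β = acute angle between strike N15°W and section S30°W = 45°.
tan δ = tan α / sin β = tan 69° / sin 45° = 2.6051 / 0.7071 = 3.6842
δ = arctan(3.6842) = 74.81°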